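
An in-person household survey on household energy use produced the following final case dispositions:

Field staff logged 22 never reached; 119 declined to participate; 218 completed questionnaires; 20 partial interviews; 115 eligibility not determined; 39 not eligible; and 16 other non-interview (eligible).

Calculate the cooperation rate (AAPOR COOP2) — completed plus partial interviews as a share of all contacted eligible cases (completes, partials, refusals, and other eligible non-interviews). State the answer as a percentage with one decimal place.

63.8%

Num = 218 + 20 = 238
Denom = 218 + 20 + 119 + 16 = 373
COOP2 = 238 / 373 = 0.6381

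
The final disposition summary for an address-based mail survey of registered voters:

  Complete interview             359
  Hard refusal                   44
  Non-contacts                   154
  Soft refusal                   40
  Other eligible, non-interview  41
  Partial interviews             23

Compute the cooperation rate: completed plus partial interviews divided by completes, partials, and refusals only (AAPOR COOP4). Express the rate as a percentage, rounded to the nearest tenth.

82.0%

Refused = 44 + 40 = 84
Num = 359 + 23 = 382
Denom = 359 + 23 + 84 = 466
COOP4 = 382 / 466 = 0.8197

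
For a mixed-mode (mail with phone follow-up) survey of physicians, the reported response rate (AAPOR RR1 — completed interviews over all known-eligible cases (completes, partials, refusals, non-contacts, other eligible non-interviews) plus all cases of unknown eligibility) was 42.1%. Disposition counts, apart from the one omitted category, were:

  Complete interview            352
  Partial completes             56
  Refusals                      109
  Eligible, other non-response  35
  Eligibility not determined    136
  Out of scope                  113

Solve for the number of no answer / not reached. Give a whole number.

148

RR1 = 352 / D = 0.421
D = 352 / 0.421 = 836.1
Rest of base = 688
no answer / not reached = 836.1 − 688 ≈ 148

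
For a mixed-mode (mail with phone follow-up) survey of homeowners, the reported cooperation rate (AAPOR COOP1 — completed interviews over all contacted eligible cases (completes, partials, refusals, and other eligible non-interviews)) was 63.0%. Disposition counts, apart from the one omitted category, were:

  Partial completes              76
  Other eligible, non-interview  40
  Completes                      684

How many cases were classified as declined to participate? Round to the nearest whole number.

COOP1 = 684 / D = 0.630
D = 684 / 0.630 = 1085.7
Remaining denominator categories sum to 800
declined to participate = 1085.7 − 800 ≈ 286

286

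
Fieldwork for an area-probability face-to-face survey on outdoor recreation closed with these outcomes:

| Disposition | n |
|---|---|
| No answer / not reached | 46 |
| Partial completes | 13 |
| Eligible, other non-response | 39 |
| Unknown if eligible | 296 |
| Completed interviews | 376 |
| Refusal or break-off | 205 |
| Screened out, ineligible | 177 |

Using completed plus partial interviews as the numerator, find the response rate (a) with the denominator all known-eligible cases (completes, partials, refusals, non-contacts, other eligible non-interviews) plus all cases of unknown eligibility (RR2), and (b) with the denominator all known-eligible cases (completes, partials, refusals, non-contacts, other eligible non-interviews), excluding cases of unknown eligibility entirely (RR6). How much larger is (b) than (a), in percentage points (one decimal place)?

17.4

Numerator: 376 + 13 = 389
Denom: 376 + 13 + 205 + 46 + 39 + 296 = 975
RR2 = 389 / 975 = 0.3990
Denom: 376 + 13 + 205 + 46 + 39 = 679
RR6 = 389 / 679 = 0.5729
Difference = 57.29 − 39.90 = 17.39 percentage points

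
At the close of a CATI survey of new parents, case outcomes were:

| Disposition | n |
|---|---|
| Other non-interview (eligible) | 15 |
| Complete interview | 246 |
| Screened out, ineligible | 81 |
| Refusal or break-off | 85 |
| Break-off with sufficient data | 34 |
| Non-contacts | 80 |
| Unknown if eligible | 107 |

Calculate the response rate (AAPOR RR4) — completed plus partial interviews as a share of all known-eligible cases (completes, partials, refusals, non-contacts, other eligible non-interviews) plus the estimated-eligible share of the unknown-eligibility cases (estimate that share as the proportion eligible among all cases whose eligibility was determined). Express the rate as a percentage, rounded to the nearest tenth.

Num: 246 + 34 = 280
Determined eligible: 246 + 34 + 85 + 80 + 15 = 460
e = 460 / (460 + 81) = 460 / 541 = 0.8503
Estimated eligible among unknowns: 0.8503 × 107 = 90.98
Denom: 460 + 90.98 = 550.98
RR4 = 280 / 550.98 = 0.5082

50.8%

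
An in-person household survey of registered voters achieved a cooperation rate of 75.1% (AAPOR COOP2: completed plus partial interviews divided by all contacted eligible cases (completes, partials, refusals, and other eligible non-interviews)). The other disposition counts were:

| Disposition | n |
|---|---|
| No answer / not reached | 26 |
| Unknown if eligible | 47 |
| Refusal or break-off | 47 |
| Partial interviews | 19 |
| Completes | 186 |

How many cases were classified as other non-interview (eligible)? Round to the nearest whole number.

Top = 186 + 19 = 205
COOP2 = 205 / D = 0.751
D = 205 / 0.751 = 273.0
Other denominator terms total 252
other non-interview (eligible) = 273.0 − 252 ≈ 21

21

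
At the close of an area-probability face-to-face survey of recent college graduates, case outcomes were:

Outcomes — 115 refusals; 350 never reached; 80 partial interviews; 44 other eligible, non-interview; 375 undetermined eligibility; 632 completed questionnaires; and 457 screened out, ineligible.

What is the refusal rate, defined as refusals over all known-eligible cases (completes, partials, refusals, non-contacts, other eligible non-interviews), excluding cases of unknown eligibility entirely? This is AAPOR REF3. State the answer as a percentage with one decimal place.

Numerator → 115
Denom → 632 + 80 + 115 + 350 + 44 = 1221
REF3 = 115 / 1221 = 0.0942

9.4%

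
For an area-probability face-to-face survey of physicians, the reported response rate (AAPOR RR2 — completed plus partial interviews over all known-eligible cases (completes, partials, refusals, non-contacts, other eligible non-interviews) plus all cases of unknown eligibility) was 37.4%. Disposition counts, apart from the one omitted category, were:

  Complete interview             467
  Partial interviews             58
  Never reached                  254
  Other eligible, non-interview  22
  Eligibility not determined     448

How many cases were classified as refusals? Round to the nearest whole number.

155

Numerator: 467 + 58 = 525
RR2 = 525 / D = 0.374
D = 525 / 0.374 = 1403.7
Remaining denominator categories sum to 1249
refusals = 1403.7 − 1249 ≈ 155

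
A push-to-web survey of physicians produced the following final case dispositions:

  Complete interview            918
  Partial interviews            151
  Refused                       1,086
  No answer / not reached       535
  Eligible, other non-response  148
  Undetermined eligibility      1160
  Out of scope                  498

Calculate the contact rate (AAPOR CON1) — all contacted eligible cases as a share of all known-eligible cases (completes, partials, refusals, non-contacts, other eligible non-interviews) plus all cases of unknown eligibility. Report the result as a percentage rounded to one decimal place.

57.6%

Numerator = 918 + 151 + 1086 + 148 = 2303
Denom = 918 + 151 + 1086 + 535 + 148 + 1160 = 3998
CON1 = 2303 / 3998 = 0.5760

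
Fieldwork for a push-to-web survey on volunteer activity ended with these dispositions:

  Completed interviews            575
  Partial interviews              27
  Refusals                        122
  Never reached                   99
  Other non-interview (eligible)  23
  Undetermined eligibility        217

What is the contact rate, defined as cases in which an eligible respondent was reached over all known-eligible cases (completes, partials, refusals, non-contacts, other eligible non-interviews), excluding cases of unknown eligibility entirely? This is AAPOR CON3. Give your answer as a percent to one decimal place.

88.3%

Num → 575 + 27 + 122 + 23 = 747
Base → 575 + 27 + 122 + 99 + 23 = 846
CON3 = 747 / 846 = 0.8830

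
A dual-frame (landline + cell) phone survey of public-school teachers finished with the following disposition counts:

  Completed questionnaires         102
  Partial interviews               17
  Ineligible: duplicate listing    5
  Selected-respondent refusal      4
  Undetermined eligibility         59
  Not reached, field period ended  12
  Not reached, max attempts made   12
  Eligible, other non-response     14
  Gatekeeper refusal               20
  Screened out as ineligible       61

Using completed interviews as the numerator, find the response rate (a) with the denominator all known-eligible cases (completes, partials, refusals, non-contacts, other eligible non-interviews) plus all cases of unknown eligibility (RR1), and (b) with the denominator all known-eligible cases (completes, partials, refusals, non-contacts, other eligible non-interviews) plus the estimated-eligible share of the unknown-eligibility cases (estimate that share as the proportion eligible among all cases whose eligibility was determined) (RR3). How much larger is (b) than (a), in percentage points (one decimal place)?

Refusal or break-off = 20 + 4 = 24
Never reached = 12 + 12 = 24
Ineligible = 61 + 5 = 66
Numerator: 102
Base: 102 + 17 + 24 + 24 + 14 + 59 = 240
RR1 = 102 / 240 = 0.4250
Determined eligible: 102 + 17 + 24 + 24 + 14 = 181
e = 181 / (181 + 66) = 181 / 247 = 0.7328
e × U: 0.7328 × 59 = 43.24
Base: 181 + 43.24 = 224.24
RR3 = 102 / 224.24 = 0.4549
Difference = 45.49 − 42.50 = 2.99 percentage points

3.0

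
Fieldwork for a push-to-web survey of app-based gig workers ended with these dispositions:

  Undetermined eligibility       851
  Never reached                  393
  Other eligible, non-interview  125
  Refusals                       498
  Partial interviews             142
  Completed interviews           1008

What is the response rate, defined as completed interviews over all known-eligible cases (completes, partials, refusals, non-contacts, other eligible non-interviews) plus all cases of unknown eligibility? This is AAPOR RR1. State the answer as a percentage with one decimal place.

Num = 1008
Denom = 1008 + 142 + 498 + 393 + 125 + 851 = 3017
RR1 = 1008 / 3017 = 0.3341

33.4%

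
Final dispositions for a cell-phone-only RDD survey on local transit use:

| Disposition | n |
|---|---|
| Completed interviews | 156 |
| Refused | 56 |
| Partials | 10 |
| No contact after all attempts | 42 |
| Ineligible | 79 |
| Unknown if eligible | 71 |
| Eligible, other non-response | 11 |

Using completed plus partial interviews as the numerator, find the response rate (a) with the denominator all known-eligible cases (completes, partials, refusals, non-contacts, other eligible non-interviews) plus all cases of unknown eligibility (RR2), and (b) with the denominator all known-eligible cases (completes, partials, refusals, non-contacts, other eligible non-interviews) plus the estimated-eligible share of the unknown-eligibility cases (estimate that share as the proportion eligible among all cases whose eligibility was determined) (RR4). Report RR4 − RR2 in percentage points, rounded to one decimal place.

2.3

Top → 156 + 10 = 166
Denominator → 156 + 10 + 56 + 42 + 11 + 71 = 346
RR2 = 166 / 346 = 0.4798
Known eligible → 156 + 10 + 56 + 42 + 11 = 275
e = 275 / (275 + 79) = 275 / 354 = 0.7768
e × U → 0.7768 × 71 = 55.15
Denominator → 275 + 55.15 = 330.15
RR4 = 166 / 330.15 = 0.5028
Difference = 50.28 − 47.98 = 2.30 percentage points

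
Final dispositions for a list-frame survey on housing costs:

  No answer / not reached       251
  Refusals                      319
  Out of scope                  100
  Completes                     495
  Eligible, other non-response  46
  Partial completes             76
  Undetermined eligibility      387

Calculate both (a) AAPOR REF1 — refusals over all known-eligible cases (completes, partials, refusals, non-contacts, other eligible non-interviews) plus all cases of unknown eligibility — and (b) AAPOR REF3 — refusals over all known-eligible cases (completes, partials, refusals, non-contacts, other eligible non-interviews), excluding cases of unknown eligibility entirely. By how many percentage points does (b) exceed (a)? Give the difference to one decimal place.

Num = 319
Base = 495 + 76 + 319 + 251 + 46 + 387 = 1574
REF1 = 319 / 1574 = 0.2027
Base = 495 + 76 + 319 + 251 + 46 = 1187
REF3 = 319 / 1187 = 0.2687
Difference = 26.87 − 20.27 = 6.60 percentage points

6.6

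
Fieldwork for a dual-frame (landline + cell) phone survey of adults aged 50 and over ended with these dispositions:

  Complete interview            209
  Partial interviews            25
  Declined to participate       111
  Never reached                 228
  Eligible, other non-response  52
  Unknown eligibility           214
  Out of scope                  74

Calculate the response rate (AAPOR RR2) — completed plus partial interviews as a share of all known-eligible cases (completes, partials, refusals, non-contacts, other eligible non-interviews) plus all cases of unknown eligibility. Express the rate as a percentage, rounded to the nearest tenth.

27.9%

Num: 209 + 25 = 234
Denominator: 209 + 25 + 111 + 228 + 52 + 214 = 839
RR2 = 234 / 839 = 0.2789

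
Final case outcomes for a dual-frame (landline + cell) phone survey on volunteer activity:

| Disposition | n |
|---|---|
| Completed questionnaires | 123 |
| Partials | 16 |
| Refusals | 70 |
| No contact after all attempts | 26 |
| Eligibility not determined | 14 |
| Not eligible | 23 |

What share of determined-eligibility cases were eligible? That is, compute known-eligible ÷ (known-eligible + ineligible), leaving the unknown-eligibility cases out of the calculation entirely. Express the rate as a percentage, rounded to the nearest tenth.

Eligible (known) → 123 + 16 + 70 + 26 = 235
e = 235 / (235 + 23) = 235 / 258 = 0.9109

91.1%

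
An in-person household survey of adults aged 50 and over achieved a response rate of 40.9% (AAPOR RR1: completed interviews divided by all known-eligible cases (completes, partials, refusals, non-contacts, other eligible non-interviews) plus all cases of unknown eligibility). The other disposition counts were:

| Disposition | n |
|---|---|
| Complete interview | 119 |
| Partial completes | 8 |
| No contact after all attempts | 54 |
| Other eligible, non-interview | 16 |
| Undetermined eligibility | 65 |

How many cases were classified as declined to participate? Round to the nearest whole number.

29

RR1 = 119 / D = 0.409
D = 119 / 0.409 = 291.0
Other denominator terms total 262
declined to participate = 291.0 − 262 ≈ 29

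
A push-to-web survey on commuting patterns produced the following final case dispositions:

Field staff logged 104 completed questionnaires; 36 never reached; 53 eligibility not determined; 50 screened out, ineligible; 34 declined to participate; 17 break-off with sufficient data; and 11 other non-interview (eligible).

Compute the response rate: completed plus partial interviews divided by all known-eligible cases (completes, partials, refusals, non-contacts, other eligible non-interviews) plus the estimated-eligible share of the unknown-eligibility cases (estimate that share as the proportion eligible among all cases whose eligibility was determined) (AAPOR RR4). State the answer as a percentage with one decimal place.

49.5%

Top → 104 + 17 = 121
Determined eligible → 104 + 17 + 34 + 36 + 11 = 202
e = 202 / (202 + 50) = 202 / 252 = 0.8016
Eligible share of unknowns → 0.8016 × 53 = 42.48
Denom → 202 + 42.48 = 244.48
RR4 = 121 / 244.48 = 0.4949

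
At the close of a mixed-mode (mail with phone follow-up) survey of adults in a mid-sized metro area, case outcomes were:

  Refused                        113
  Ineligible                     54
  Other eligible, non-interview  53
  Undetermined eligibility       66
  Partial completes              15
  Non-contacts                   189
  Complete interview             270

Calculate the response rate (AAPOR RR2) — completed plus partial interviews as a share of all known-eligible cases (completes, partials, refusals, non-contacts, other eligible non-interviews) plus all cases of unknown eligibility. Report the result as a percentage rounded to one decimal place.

40.4%

Top → 270 + 15 = 285
Denominator → 270 + 15 + 113 + 189 + 53 + 66 = 706
RR2 = 285 / 706 = 0.4037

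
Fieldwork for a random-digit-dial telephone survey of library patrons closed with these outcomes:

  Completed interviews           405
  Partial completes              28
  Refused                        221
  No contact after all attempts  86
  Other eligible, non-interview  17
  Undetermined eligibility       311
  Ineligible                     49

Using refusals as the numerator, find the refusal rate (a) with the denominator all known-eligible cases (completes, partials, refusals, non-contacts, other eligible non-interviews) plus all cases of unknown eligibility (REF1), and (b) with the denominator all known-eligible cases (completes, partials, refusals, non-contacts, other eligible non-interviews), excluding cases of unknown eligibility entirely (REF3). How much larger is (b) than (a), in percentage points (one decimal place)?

Numerator = 221
Base = 405 + 28 + 221 + 86 + 17 + 311 = 1068
REF1 = 221 / 1068 = 0.2069
Base = 405 + 28 + 221 + 86 + 17 = 757
REF3 = 221 / 757 = 0.2919
Difference = 29.19 − 20.69 = 8.50 percentage points

8.5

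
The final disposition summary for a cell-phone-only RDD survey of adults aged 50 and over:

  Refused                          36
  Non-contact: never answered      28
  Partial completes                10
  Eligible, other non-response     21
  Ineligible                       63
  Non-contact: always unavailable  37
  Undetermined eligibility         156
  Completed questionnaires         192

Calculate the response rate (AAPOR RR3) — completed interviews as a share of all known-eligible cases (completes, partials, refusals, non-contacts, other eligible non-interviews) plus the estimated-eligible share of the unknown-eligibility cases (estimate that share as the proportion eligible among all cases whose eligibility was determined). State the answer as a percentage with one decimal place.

No answer / not reached = 28 + 37 = 65
Num → 192
Determined eligible → 192 + 10 + 36 + 65 + 21 = 324
e = 324 / (324 + 63) = 324 / 387 = 0.8372
Estimated eligible among unknowns → 0.8372 × 156 = 130.60
Base → 324 + 130.60 = 454.60
RR3 = 192 / 454.60 = 0.4223

42.2%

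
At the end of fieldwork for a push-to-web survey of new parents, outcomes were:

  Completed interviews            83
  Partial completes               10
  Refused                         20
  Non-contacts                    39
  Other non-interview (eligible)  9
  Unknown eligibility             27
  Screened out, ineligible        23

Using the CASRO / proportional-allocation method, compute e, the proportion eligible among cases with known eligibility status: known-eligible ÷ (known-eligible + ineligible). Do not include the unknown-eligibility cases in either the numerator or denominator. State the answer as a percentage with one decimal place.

Determined eligible: 83 + 10 + 20 + 39 + 9 = 161
e = 161 / (161 + 23) = 161 / 184 = 0.8750

87.5%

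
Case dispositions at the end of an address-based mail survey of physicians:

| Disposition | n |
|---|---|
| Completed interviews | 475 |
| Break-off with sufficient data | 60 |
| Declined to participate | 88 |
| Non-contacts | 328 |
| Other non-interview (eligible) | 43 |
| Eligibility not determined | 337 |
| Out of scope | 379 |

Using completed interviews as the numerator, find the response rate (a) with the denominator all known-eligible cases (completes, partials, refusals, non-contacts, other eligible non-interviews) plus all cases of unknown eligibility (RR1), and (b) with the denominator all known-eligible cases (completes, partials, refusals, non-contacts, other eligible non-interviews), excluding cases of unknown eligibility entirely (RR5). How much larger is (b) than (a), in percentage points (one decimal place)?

Top: 475
Base: 475 + 60 + 88 + 328 + 43 + 337 = 1331
RR1 = 475 / 1331 = 0.3569
Base: 475 + 60 + 88 + 328 + 43 = 994
RR5 = 475 / 994 = 0.4779
Difference = 47.79 − 35.69 = 12.10 percentage points

12.1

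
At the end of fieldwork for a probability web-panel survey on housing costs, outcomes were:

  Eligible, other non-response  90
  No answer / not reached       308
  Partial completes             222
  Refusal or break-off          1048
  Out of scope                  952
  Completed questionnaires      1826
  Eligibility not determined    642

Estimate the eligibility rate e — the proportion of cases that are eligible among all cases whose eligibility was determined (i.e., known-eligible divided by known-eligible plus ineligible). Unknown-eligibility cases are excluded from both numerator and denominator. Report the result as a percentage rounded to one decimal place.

Determined eligible = 1826 + 222 + 1048 + 308 + 90 = 3494
e = 3494 / (3494 + 952) = 3494 / 4446 = 0.7859

78.6%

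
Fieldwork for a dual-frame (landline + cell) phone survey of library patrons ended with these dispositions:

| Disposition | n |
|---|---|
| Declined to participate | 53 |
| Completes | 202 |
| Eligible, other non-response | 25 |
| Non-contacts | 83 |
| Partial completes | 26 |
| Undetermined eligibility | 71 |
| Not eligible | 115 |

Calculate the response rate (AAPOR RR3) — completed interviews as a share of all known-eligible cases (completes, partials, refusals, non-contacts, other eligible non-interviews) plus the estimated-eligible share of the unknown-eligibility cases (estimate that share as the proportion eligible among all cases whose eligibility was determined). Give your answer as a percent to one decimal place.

45.5%

Numerator → 202
Determined eligible → 202 + 26 + 53 + 83 + 25 = 389
e = 389 / (389 + 115) = 389 / 504 = 0.7718
Estimated eligible among unknowns → 0.7718 × 71 = 54.80
Base → 389 + 54.80 = 443.80
RR3 = 202 / 443.80 = 0.4552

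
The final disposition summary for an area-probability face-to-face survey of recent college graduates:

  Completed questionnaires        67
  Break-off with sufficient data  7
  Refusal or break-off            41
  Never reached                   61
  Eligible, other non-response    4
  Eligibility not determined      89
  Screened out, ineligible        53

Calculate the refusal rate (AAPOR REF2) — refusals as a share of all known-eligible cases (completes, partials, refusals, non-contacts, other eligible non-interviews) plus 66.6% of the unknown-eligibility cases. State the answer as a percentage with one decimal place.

Top: 41
Eligible (known): 67 + 7 + 41 + 61 + 4 = 180
Eligible share of unknowns: 0.6660 × 89 = 59.27
Denom: 180 + 59.27 = 239.27
REF2 = 41 / 239.27 = 0.1714

17.1%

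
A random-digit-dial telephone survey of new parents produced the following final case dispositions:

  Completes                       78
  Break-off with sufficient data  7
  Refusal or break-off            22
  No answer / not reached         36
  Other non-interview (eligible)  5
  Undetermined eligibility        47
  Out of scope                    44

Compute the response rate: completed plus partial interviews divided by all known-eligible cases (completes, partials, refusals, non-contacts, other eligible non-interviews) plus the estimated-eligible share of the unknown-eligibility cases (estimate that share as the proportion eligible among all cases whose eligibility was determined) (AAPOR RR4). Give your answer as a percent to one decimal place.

Num = 78 + 7 = 85
Determined eligible = 78 + 7 + 22 + 36 + 5 = 148
e = 148 / (148 + 44) = 148 / 192 = 0.7708
e × U = 0.7708 × 47 = 36.23
Denominator = 148 + 36.23 = 184.23
RR4 = 85 / 184.23 = 0.4614

46.1%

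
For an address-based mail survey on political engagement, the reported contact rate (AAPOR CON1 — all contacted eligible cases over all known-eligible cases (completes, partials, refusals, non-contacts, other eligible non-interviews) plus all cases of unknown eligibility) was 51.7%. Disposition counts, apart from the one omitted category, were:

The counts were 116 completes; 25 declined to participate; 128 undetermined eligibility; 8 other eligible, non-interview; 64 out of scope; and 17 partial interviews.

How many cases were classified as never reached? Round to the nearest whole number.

Top → 116 + 17 + 25 + 8 = 166
CON1 = 166 / D = 0.517
D = 166 / 0.517 = 321.1
Rest of base = 294
never reached = 321.1 − 294 ≈ 27

27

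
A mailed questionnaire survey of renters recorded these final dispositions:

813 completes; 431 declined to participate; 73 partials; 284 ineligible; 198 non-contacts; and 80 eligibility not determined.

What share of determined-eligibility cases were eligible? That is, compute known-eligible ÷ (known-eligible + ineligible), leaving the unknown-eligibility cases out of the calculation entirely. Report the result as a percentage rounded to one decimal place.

84.2%

Eligible (known) = 813 + 73 + 431 + 198 = 1515
e = 1515 / (1515 + 284) = 1515 / 1799 = 0.8421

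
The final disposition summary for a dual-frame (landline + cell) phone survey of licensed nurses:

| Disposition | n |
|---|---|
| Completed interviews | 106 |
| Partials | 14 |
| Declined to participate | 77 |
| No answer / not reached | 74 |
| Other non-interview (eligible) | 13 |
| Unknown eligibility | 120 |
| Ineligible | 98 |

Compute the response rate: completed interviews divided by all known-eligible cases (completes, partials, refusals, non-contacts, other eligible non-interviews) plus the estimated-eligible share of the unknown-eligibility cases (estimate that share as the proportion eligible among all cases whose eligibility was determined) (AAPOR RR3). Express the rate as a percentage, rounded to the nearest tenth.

Num = 106
Known eligible = 106 + 14 + 77 + 74 + 13 = 284
e = 284 / (284 + 98) = 284 / 382 = 0.7435
e × U = 0.7435 × 120 = 89.22
Denominator = 284 + 89.22 = 373.22
RR3 = 106 / 373.22 = 0.2840

28.4%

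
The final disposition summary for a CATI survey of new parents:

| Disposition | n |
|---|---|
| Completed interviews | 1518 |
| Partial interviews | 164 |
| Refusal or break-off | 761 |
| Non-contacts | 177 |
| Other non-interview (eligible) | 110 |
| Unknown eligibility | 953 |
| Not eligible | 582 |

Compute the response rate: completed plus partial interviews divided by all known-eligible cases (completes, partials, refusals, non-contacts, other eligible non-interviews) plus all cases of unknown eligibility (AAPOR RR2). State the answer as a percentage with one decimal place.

45.7%

Top: 1518 + 164 = 1682
Denominator: 1518 + 164 + 761 + 177 + 110 + 953 = 3683
RR2 = 1682 / 3683 = 0.4567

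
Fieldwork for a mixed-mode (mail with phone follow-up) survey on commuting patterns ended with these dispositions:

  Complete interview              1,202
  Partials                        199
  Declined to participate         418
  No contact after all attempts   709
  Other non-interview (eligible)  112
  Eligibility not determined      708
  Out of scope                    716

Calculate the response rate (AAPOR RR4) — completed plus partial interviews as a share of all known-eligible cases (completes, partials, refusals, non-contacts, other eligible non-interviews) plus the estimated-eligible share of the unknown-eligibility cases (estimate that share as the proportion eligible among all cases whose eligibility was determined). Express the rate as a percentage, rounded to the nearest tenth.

43.8%

Num → 1202 + 199 = 1401
Known eligible → 1202 + 199 + 418 + 709 + 112 = 2640
e = 2640 / (2640 + 716) = 2640 / 3356 = 0.7867
e × U → 0.7867 × 708 = 556.98
Denominator → 2640 + 556.98 = 3196.98
RR4 = 1401 / 3196.98 = 0.4382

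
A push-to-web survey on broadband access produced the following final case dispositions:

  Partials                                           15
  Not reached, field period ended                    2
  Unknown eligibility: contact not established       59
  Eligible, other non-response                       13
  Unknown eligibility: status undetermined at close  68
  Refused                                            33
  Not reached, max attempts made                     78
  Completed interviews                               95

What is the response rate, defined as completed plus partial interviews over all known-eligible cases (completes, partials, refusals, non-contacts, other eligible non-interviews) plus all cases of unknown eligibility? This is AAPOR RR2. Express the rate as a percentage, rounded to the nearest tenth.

No answer / not reached = 2 + 78 = 80
Unknown eligibility = 59 + 68 = 127
Num = 95 + 15 = 110
Base = 95 + 15 + 33 + 80 + 13 + 127 = 363
RR2 = 110 / 363 = 0.3030

30.3%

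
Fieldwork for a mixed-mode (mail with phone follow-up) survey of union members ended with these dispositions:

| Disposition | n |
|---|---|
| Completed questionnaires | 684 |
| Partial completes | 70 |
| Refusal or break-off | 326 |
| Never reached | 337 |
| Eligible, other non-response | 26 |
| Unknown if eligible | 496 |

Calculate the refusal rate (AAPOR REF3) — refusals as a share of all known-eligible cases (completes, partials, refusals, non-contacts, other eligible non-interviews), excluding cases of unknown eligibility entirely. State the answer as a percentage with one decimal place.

Top → 326
Denom → 684 + 70 + 326 + 337 + 26 = 1443
REF3 = 326 / 1443 = 0.2259

22.6%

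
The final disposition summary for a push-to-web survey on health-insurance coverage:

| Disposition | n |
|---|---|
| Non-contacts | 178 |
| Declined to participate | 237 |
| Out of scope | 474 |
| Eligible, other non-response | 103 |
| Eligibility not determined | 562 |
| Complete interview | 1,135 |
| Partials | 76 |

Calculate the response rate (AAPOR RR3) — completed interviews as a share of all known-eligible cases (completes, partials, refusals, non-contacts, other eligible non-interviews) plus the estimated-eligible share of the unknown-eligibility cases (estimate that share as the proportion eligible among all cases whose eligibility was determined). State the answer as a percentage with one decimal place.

Numerator → 1135
Determined eligible → 1135 + 76 + 237 + 178 + 103 = 1729
e = 1729 / (1729 + 474) = 1729 / 2203 = 0.7848
Estimated eligible among unknowns → 0.7848 × 562 = 441.06
Base → 1729 + 441.06 = 2170.06
RR3 = 1135 / 2170.06 = 0.5230

52.3%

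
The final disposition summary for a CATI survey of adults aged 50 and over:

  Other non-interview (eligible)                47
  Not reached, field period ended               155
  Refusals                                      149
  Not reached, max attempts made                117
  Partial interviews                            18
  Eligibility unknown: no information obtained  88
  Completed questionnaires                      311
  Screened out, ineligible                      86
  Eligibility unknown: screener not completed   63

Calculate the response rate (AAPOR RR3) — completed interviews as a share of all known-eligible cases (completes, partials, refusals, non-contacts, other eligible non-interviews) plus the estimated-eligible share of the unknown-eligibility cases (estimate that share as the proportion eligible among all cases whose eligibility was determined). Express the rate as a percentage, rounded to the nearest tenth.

33.3%

Never reached = 155 + 117 = 272
Eligibility not determined = 63 + 88 = 151
Top → 311
Known eligible → 311 + 18 + 149 + 272 + 47 = 797
e = 797 / (797 + 86) = 797 / 883 = 0.9026
Eligible share of unknowns → 0.9026 × 151 = 136.29
Base → 797 + 136.29 = 933.29
RR3 = 311 / 933.29 = 0.3332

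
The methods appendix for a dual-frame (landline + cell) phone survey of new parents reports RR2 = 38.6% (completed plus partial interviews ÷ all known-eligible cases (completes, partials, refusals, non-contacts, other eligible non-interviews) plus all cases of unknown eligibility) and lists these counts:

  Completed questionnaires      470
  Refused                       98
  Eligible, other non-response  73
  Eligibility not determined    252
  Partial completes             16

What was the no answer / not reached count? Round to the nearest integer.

Num = 470 + 16 = 486
RR2 = 486 / D = 0.386
D = 486 / 0.386 = 1259.1
Other denominator terms total 909
no answer / not reached = 1259.1 − 909 ≈ 350

350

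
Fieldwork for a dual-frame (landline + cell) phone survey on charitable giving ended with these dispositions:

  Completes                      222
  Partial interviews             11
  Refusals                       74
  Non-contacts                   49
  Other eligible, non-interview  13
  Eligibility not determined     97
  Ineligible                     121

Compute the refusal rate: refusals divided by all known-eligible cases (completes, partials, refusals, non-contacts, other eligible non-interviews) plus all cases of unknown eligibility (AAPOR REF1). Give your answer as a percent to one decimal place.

15.9%

Num = 74
Base = 222 + 11 + 74 + 49 + 13 + 97 = 466
REF1 = 74 / 466 = 0.1588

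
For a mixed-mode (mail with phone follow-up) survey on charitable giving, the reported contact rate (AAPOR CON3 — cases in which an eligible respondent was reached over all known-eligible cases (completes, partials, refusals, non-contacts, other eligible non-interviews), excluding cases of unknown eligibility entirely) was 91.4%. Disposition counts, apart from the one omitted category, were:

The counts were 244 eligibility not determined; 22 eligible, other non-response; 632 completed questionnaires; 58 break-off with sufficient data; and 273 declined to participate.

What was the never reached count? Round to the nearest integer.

Top: 632 + 58 + 273 + 22 = 985
CON3 = 985 / D = 0.914
D = 985 / 0.914 = 1077.7
Other denominator terms total 985
never reached = 1077.7 − 985 ≈ 93

93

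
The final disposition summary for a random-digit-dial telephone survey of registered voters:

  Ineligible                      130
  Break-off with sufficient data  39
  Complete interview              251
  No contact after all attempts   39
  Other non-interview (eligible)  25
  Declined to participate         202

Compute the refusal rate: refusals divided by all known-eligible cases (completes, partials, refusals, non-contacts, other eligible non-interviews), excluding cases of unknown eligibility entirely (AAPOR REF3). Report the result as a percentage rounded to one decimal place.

36.3%

Top: 202
Base: 251 + 39 + 202 + 39 + 25 = 556
REF3 = 202 / 556 = 0.3633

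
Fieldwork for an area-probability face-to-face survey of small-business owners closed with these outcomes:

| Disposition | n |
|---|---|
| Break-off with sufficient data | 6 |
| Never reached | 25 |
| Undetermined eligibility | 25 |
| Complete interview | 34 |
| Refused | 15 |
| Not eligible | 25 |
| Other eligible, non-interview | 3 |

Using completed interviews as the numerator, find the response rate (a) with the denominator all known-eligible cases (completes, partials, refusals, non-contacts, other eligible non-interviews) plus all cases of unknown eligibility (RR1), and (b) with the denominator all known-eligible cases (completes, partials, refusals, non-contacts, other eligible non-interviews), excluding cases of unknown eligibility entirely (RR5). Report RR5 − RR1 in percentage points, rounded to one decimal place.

9.5

Num = 34
Denominator = 34 + 6 + 15 + 25 + 3 + 25 = 108
RR1 = 34 / 108 = 0.3148
Denominator = 34 + 6 + 15 + 25 + 3 = 83
RR5 = 34 / 83 = 0.4096
Difference = 40.96 − 31.48 = 9.48 percentage points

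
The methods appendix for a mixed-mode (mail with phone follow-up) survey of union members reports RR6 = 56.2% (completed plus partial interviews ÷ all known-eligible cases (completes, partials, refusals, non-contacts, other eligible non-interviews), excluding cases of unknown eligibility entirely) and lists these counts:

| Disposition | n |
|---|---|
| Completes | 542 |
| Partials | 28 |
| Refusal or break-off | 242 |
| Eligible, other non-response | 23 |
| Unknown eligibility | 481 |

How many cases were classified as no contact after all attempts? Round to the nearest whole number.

Top: 542 + 28 = 570
RR6 = 570 / D = 0.562
D = 570 / 0.562 = 1014.2
Other denominator terms total 835
no contact after all attempts = 1014.2 − 835 ≈ 179

179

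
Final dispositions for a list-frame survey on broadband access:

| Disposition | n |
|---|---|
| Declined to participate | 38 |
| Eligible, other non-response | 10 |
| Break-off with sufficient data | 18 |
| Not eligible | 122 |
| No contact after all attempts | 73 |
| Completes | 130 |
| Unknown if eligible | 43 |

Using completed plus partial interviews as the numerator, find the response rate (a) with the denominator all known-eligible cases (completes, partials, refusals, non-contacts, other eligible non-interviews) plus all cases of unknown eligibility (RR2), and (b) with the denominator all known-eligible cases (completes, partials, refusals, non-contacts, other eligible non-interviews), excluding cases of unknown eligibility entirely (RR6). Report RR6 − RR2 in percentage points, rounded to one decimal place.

Numerator = 130 + 18 = 148
Denom = 130 + 18 + 38 + 73 + 10 + 43 = 312
RR2 = 148 / 312 = 0.4744
Denom = 130 + 18 + 38 + 73 + 10 = 269
RR6 = 148 / 269 = 0.5502
Difference = 55.02 − 47.44 = 7.58 percentage points

7.6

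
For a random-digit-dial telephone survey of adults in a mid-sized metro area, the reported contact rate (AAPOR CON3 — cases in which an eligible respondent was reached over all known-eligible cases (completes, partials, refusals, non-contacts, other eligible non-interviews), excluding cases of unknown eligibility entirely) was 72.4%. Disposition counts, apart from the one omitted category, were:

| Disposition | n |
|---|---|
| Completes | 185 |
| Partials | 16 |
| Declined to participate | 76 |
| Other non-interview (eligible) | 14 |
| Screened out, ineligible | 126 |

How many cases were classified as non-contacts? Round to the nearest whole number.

Numerator = 185 + 16 + 76 + 14 = 291
CON3 = 291 / D = 0.724
D = 291 / 0.724 = 401.9
Other denominator terms total 291
non-contacts = 401.9 − 291 ≈ 111

111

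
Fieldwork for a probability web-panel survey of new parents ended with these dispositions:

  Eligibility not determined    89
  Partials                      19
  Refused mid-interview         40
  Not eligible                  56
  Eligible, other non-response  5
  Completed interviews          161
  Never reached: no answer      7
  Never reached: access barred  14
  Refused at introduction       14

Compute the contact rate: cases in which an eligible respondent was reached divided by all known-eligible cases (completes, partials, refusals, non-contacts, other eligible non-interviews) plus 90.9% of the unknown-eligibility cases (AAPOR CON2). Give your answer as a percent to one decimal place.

Refused = 14 + 40 = 54
No answer / not reached = 7 + 14 = 21
Numerator = 161 + 19 + 54 + 5 = 239
Known eligible = 161 + 19 + 54 + 21 + 5 = 260
Eligible share of unknowns = 0.9090 × 89 = 80.90
Denom = 260 + 80.90 = 340.90
CON2 = 239 / 340.90 = 0.7011

70.1%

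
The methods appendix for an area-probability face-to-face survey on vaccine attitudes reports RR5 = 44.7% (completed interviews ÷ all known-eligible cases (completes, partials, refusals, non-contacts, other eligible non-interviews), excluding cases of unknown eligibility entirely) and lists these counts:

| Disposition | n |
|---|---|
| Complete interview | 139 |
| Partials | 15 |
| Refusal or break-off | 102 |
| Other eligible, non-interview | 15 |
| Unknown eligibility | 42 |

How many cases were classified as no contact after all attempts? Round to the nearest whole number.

RR5 = 139 / D = 0.447
D = 139 / 0.447 = 311.0
Rest of base = 271
no contact after all attempts = 311.0 − 271 ≈ 40

40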